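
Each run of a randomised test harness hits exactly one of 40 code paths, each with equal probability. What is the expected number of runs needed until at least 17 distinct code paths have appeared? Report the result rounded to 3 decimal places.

Going from k to k+1 distinct takes a geometric number of runs with mean 40/(40-k).
Sum over k = 0,...,16: E = 40/40 + 40/39 + 40/38 + ... + 40/25 + 40/24 = 21.7701.

21.770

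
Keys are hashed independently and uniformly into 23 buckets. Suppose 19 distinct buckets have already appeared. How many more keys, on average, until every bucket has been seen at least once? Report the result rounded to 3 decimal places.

47.917

The wait to go from k to k+1 distinct buckets is geometric with mean 23/(23-k).
Sum over k = 19,...,22: E = 23/4 + 23/3 + 23/2 + 23/1 = 47.9167.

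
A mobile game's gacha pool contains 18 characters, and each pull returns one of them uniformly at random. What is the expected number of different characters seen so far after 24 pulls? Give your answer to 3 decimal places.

For each character, P(seen in 24 pulls) = 1 - (17/18)^24 = 0.7464.
By linearity of expectation, E[distinct seen] = 18·(1 - (17/18)^24) = 13.4343.

13.434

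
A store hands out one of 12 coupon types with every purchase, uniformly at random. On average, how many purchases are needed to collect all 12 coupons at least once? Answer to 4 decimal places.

37.2385

The wait to go from k to k+1 distinct coupons is geometric with mean 12/(12-k).
E[T] = 12/12 + 12/11 + 12/10 + ... + 12/2 + 12/1 = 12·H_{12}.
H_{12} = 3.10321, so E[T] = 37.23853.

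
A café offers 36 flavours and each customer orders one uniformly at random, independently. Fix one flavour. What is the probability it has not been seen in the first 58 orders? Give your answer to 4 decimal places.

On each order the fixed flavour fails to appear with probability 35/36.
P(still missing after 58) = (35/36)^58 = 0.19516.

0.1952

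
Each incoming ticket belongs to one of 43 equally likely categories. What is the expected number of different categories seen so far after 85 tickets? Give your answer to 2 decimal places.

37.18

For each category, P(seen in 85 tickets) = 1 - (42/43)^85 = 0.865.
By linearity of expectation, E[distinct seen] = 43·(1 - (42/43)^85) = 37.181.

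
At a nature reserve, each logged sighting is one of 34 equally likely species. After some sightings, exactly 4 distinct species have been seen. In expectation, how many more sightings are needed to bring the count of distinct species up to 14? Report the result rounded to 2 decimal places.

13.51

The wait to go from k to k+1 distinct species is geometric with mean 34/(34-k).
Sum over k = 4,...,13: E = 34/30 + 34/29 + 34/28 + ... + 34/22 + 34/21 = 13.506.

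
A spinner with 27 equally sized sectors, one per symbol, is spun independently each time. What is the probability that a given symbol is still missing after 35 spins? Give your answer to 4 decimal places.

0.2669

Each spin misses the fixed symbol with probability (27-1)/27 = 26/27, independently.
P(still missing after 35) = (26/27)^35 = 0.26689.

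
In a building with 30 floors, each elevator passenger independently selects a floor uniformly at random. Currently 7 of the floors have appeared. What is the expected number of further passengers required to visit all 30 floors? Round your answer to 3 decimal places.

112.029

From k distinct to k+1 distinct takes on average 30/(30-k) passengers.
Sum over k = 7,...,29: E = 30/23 + 30/22 + 30/21 + ... + 30/2 + 30/1 = 112.0287.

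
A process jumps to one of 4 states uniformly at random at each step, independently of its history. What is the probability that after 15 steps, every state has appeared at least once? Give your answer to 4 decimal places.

Let A_i be the event that state i is missing after 15 steps. By inclusion–exclusion on the A_i,
P(all seen) = Σ_{j=0}^{4} (-1)^j C(4,j)((4-j)/4)^15
= 1.00000 - 0.05345 + 0.00018 - 0.00000 + 0.00000
= 0.94673.

0.9467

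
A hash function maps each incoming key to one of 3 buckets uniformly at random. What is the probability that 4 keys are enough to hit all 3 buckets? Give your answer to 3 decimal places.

Let A_i be the event that bucket i is missing after 4 keys. By inclusion–exclusion on the A_i,
P(all seen) = Σ_{j=0}^{3} (-1)^j C(3,j)((3-j)/3)^4
= 1.0000 - 0.5926 + 0.0370 - 0.0000
= 0.4444.

0.444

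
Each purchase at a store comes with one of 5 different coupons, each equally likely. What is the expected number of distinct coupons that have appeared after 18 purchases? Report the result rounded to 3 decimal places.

For each coupon, P(seen in 18 purchases) = 1 - (4/5)^18 = 0.9820.
By linearity of expectation, E[distinct seen] = 5·(1 - (4/5)^18) = 4.9099.

4.910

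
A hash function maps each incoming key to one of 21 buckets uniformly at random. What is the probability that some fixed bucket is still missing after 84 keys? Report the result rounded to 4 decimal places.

Each key misses the fixed bucket with probability (21-1)/21 = 20/21, independently.
P(still missing after 84) = (20/21)^84 = 0.01660.

0.0166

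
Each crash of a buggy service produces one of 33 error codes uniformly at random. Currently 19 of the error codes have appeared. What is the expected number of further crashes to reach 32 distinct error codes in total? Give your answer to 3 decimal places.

74.302

With k distinct error codes already seen, the next new one takes an expected 33/(33-k) crashes.
Sum over k = 19,...,31: E = 33/14 + 33/13 + 33/12 + ... + 33/3 + 33/2 = 74.3016.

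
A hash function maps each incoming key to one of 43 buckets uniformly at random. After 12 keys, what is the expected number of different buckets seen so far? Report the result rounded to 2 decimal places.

10.58

For each bucket, P(seen in 12 keys) = 1 - (42/43)^12 = 0.246.
By linearity of expectation, E[distinct seen] = 43·(1 - (42/43)^12) = 10.578.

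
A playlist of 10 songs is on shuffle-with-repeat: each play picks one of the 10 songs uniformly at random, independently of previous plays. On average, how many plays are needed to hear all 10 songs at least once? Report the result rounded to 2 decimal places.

29.29

The wait to go from k to k+1 distinct songs is geometric with mean 10/(10-k).
E[T] = 10/10 + 10/9 + 10/8 + ... + 10/2 + 10/1 = 10·H_{10}.
H_{10} = 2.929, so E[T] = 29.290.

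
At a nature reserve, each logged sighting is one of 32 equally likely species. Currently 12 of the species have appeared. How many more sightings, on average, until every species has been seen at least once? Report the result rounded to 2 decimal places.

115.13

With k distinct species already seen, the next new one takes an expected 32/(32-k) sightings.
Sum over k = 12,...,31: E = 32/20 + 32/19 + 32/18 + ... + 32/2 + 32/1 = 115.128.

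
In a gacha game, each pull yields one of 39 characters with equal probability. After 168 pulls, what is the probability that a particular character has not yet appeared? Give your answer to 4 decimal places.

On each pull the fixed character fails to appear with probability 38/39.
P(still missing after 168) = (38/39)^168 = 0.01273.

0.0127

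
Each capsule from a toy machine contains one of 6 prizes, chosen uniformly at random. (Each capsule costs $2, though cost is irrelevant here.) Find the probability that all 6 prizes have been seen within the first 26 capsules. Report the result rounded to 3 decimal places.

0.948

By inclusion–exclusion over which prizes are missing,
P(all seen) = Σ_{j=0}^{6} (-1)^j C(6,j)((6-j)/6)^26
= 1.0000 - 0.0524 + 0.0004 - 0.0000 + 0.0000 - 0.0000 + 0.0000
= 0.9480.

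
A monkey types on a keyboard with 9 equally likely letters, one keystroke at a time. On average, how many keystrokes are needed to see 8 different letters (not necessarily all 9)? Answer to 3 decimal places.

16.461

With k distinct letters already seen, the next new one arrives after an expected 9/(9-k) keystrokes.
Sum over k = 0,...,7: E = 9/9 + 9/8 + 9/7 + ... + 9/3 + 9/2 = 16.4607.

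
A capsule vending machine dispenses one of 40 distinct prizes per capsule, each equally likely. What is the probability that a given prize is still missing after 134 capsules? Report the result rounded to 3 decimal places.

Each capsule misses the fixed prize with probability (40-1)/40 = 39/40, independently.
P(still missing after 134) = (39/40)^134 = 0.0336.

0.034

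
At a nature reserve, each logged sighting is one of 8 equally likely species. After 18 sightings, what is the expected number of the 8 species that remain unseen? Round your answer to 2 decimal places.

For each species, P(unseen after 18) = (7/8)^18 = 0.090.
By linearity of expectation, E[unseen] = 8·(7/8)^18 = 0.723.

0.72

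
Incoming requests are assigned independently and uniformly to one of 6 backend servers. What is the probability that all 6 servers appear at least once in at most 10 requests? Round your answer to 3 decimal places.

0.272

By inclusion–exclusion over which servers are missing,
P(all seen) = Σ_{j=0}^{6} (-1)^j C(6,j)((6-j)/6)^10
= 1.0000 - 0.9690 + 0.2601 - 0.0195 + 0.0003 - 0.0000 + 0.0000
= 0.2718.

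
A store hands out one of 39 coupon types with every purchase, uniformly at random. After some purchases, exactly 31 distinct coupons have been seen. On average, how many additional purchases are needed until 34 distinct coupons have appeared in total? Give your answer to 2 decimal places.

With k distinct coupons already seen, the next new one takes an expected 39/(39-k) purchases.
Sum over k = 31,...,33: E = 39/8 + 39/7 + 39/6 = 16.946.

16.95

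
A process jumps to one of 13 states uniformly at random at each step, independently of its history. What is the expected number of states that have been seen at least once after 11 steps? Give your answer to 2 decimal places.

7.61

For each state, P(seen in 11 steps) = 1 - (12/13)^11 = 0.585.
By linearity of expectation, E[distinct seen] = 13·(1 - (12/13)^11) = 7.610.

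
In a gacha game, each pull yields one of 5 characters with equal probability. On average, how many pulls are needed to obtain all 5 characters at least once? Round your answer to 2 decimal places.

Split into phases: going from k distinct to k+1 distinct takes on average 5/(5-k) pulls.
E[T] = 5/5 + 5/4 + 5/3 + 5/2 + 5/1 = 5·H_{5}.
H_{5} = 2.283, so E[T] = 11.417.

11.42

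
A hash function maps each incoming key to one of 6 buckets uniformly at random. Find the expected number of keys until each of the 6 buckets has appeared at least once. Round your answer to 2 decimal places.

After k distinct buckets have appeared, the next key gives a new one with probability (6-k)/6, so the expected wait for the (k+1)-th is 6/(6-k).
E[T] = 6/6 + 6/5 + 6/4 + 6/3 + 6/2 + 6/1 = 6·H_{6}.
H_{6} = 2.450, so E[T] = 14.700.

14.70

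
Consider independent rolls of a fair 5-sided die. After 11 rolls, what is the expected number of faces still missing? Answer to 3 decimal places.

For each face, P(unseen after 11) = (4/5)^11 = 0.0859.
By linearity of expectation, E[unseen] = 5·(4/5)^11 = 0.4295.

0.429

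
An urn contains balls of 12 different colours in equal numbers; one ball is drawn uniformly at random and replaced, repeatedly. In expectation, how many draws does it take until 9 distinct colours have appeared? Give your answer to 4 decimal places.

Going from k to k+1 distinct takes a geometric number of draws with mean 12/(12-k).
Sum over k = 0,...,8: E = 12/12 + 12/11 + 12/10 + ... + 12/5 + 12/4 = 15.23853.

15.2385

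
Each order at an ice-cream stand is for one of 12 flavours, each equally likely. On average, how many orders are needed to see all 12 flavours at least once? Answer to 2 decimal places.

37.24

Split into phases: going from k distinct to k+1 distinct takes on average 12/(12-k) orders.
E[T] = 12/12 + 12/11 + 12/10 + ... + 12/2 + 12/1 = 12·H_{12}.
H_{12} = 3.103, so E[T] = 37.239.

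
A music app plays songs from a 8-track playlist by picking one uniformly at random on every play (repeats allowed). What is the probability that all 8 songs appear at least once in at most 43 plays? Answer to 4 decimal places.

Let A_i be the event that song i is missing after 43 plays. By inclusion–exclusion on the A_i,
P(all seen) = Σ_{j=0}^{8} (-1)^j C(8,j)((8-j)/8)^43
= 1.00000 - 0.02567 + 0.00012 - 0.00000 + 0.00000 - 0.00000 + 0.00000 - 0.00000 + 0.00000
= 0.97445.

0.9744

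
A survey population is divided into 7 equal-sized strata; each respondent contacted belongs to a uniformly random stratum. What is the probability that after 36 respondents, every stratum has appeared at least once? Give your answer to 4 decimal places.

By inclusion–exclusion over which strata are missing,
P(all seen) = Σ_{j=0}^{7} (-1)^j C(7,j)((7-j)/7)^36
= 1.00000 - 0.02723 + 0.00012 - 0.00000 + 0.00000 - 0.00000 + 0.00000 - 0.00000
= 0.97289.

0.9729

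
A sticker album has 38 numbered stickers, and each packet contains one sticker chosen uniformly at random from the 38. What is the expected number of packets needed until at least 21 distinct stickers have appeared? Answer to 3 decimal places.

29.957

With k distinct stickers already seen, the next new one arrives after an expected 38/(38-k) packets.
Sum over k = 0,...,20: E = 38/38 + 38/37 + 38/36 + ... + 38/19 + 38/18 = 29.9573.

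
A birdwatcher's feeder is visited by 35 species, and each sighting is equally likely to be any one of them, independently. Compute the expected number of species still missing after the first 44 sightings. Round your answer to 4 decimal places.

9.7757

For each species, P(unseen after 44) = (34/35)^44 = 0.27930.
By linearity of expectation, E[unseen] = 35·(34/35)^44 = 9.77567.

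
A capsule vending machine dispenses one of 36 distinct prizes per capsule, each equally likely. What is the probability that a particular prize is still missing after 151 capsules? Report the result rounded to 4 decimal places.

On each capsule the fixed prize fails to appear with probability 35/36.
P(still missing after 151) = (35/36)^151 = 0.01421.

0.0142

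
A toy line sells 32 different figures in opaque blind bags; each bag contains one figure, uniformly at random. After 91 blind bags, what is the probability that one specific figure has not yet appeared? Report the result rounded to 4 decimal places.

0.0556

On each blind bag the fixed figure fails to appear with probability 31/32.
P(still missing after 91) = (31/32)^91 = 0.05562.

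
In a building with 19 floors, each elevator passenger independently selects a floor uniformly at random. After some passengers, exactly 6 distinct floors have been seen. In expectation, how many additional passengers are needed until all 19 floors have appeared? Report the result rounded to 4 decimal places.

60.4225

With k distinct floors already seen, the next new one takes an expected 19/(19-k) passengers.
Sum over k = 6,...,18: E = 19/13 + 19/12 + 19/11 + ... + 19/2 + 19/1 = 60.42254.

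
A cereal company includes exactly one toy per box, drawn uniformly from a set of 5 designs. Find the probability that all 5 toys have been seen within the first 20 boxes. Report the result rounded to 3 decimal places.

Let A_i be the event that toy i is missing after 20 boxes. By inclusion–exclusion on the A_i,
P(all seen) = Σ_{j=0}^{5} (-1)^j C(5,j)((5-j)/5)^20
= 1.0000 - 0.0576 + 0.0004 - 0.0000 + 0.0000 - 0.0000
= 0.9427.

0.943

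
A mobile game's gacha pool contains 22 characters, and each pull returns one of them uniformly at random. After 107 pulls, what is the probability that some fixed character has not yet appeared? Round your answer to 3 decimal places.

On each pull the fixed character fails to appear with probability 21/22.
P(still missing after 107) = (21/22)^107 = 0.0069.

0.007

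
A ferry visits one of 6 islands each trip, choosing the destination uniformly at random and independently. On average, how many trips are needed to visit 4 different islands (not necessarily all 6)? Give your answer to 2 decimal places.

5.70

With k distinct islands already seen, the next new one arrives after an expected 6/(6-k) trips.
Sum over k = 0,...,3: E = 6/6 + 6/5 + 6/4 + 6/3 = 5.700.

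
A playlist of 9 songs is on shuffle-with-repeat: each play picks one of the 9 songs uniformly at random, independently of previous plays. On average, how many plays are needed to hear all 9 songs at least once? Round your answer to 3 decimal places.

Split into phases: going from k distinct to k+1 distinct takes on average 9/(9-k) plays.
E[T] = 9/9 + 9/8 + 9/7 + ... + 9/2 + 9/1 = 9·H_{9}.
H_{9} = 2.8290, so E[T] = 25.4607.

25.461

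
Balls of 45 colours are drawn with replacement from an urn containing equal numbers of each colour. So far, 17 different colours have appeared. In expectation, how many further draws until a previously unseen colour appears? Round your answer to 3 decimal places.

1.607

Each draw yields a new colour with probability (45-17)/45 = 28/45, so the wait is geometric with mean 45/28.
E = 45/28 = 1.6071.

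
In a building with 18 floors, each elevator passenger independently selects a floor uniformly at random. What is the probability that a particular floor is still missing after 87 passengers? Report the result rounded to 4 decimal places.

0.0069

Each passenger misses the fixed floor with probability (18-1)/18 = 17/18, independently.
P(still missing after 87) = (17/18)^87 = 0.00692.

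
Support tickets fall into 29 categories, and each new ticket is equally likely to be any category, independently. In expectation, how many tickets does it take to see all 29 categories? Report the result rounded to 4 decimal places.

After k distinct categories have appeared, the next ticket gives a new one with probability (29-k)/29, so the expected wait for the (k+1)-th is 29/(29-k).
E[T] = 29/29 + 29/28 + 29/27 + ... + 29/2 + 29/1 = 29·H_{29}.
H_{29} = 3.96165, so E[T] = 114.88796.

114.8880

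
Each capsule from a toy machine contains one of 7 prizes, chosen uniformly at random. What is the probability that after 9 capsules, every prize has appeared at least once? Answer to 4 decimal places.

Let A_i be the event that prize i is missing after 9 capsules. By inclusion–exclusion on the A_i,
P(all seen) = Σ_{j=0}^{7} (-1)^j C(7,j)((7-j)/7)^9
= 1.00000 - 1.74814 + 1.01641 - 0.22737 + 0.01707 - 0.00027 + 0.00000 - 0.00000
= 0.05770.

0.0577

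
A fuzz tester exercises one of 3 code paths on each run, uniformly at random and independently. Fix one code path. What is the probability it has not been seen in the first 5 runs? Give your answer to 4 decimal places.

Each run misses the fixed code path with probability (3-1)/3 = 2/3, independently.
P(still missing after 5) = (2/3)^5 = 0.13169.

0.1317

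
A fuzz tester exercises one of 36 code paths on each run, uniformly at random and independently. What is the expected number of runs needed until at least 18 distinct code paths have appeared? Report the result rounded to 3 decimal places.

24.460

Going from k to k+1 distinct takes a geometric number of runs with mean 36/(36-k).
Sum over k = 0,...,17: E = 36/36 + 36/35 + 36/34 + ... + 36/20 + 36/19 = 24.4602.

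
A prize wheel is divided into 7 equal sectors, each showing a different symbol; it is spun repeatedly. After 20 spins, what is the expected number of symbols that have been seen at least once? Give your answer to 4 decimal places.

For each symbol, P(seen in 20 spins) = 1 - (6/7)^20 = 0.95418.
By linearity of expectation, E[distinct seen] = 7·(1 - (6/7)^20) = 6.67925.

6.6793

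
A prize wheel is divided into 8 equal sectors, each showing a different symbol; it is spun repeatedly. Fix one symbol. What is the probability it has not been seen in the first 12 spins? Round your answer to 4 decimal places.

0.2014

Each spin misses the fixed symbol with probability (8-1)/8 = 7/8, independently.
P(still missing after 12) = (7/8)^12 = 0.20142.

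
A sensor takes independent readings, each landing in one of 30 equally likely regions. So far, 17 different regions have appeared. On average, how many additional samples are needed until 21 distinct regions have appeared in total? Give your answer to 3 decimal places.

The wait to go from k to k+1 distinct regions is geometric with mean 30/(30-k).
Sum over k = 17,...,20: E = 30/13 + 30/12 + 30/11 + 30/10 = 10.5350.

10.535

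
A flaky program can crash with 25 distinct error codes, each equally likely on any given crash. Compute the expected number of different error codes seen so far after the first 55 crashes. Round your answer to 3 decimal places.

22.352

For each error code, P(seen in 55 crashes) = 1 - (24/25)^55 = 0.8941.
By linearity of expectation, E[distinct seen] = 25·(1 - (24/25)^55) = 22.3524.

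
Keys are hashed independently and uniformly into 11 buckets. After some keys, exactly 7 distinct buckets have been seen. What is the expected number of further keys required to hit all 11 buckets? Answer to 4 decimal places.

With k distinct buckets already seen, the next new one takes an expected 11/(11-k) keys.
Sum over k = 7,...,10: E = 11/4 + 11/3 + 11/2 + 11/1 = 22.91667.

22.9167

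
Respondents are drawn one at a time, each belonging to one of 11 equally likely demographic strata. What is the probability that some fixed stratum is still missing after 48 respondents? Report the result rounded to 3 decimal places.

0.010

Each respondent misses the fixed stratum with probability (11-1)/11 = 10/11, independently.
P(still missing after 48) = (10/11)^48 = 0.0103.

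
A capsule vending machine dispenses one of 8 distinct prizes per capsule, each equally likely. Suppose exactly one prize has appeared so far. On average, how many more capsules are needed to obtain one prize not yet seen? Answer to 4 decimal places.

Each capsule yields a new prize with probability (8-1)/8 = 7/8, so the wait is geometric with mean 8/7.
E = 8/7 = 1.14286.

1.1429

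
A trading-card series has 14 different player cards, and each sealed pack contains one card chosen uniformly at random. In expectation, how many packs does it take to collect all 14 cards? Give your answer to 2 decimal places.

Split into phases: going from k distinct to k+1 distinct takes on average 14/(14-k) packs.
E[T] = 14/14 + 14/13 + 14/12 + ... + 14/2 + 14/1 = 14·H_{14}.
H_{14} = 3.252, so E[T] = 45.522.

45.52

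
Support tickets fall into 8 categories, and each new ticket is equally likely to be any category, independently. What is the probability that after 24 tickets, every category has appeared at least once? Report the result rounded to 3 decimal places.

0.703

Let A_i be the event that category i is missing after 24 tickets. By inclusion–exclusion on the A_i,
P(all seen) = Σ_{j=0}^{8} (-1)^j C(8,j)((8-j)/8)^24
= 1.0000 - 0.3246 + 0.0281 - 0.0007 + 0.0000 - 0.0000 + 0.0000 - 0.0000 + 0.0000
= 0.7028.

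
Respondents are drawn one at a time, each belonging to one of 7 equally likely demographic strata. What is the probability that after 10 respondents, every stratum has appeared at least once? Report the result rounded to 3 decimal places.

Let A_i be the event that stratum i is missing after 10 respondents. By inclusion–exclusion on the A_i,
P(all seen) = Σ_{j=0}^{7} (-1)^j C(7,j)((7-j)/7)^10
= 1.0000 - 1.4984 + 0.7260 - 0.1299 + 0.0073 - 0.0001 + 0.0000 - 0.0000
= 0.1049.

0.105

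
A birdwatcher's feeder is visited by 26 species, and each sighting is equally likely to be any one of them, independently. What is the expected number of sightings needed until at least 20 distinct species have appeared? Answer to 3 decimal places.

With k distinct species already seen, the next new one arrives after an expected 26/(26-k) sightings.
Sum over k = 0,...,19: E = 26/26 + 26/25 + 26/24 + ... + 26/8 + 26/7 = 36.5149.

36.515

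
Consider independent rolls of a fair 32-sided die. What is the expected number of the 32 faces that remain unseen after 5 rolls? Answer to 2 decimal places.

For each face, P(unseen after 5) = (31/32)^5 = 0.853.
By linearity of expectation, E[unseen] = 32·(31/32)^5 = 27.303.

27.30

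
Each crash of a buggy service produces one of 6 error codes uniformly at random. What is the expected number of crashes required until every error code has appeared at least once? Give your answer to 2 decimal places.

14.70

Split into phases: going from k distinct to k+1 distinct takes on average 6/(6-k) crashes.
E[T] = 6/6 + 6/5 + 6/4 + 6/3 + 6/2 + 6/1 = 6·H_{6}.
H_{6} = 2.450, so E[T] = 14.700.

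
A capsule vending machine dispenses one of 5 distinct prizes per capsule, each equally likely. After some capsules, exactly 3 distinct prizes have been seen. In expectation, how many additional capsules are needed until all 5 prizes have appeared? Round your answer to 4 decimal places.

7.5000

With k distinct prizes already seen, the next new one takes an expected 5/(5-k) capsules.
Sum over k = 3,...,4: E = 5/2 + 5/1 = 7.50000.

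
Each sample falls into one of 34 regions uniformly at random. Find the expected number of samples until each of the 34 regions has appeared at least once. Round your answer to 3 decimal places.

Split into phases: going from k distinct to k+1 distinct takes on average 34/(34-k) samples.
E[T] = 34/34 + 34/33 + 34/32 + ... + 34/2 + 34/1 = 34·H_{34}.
H_{34} = 4.1182, so E[T] = 140.0191.

140.019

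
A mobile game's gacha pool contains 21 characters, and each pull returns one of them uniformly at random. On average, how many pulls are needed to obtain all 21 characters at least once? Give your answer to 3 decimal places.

After k distinct characters have appeared, the next pull gives a new one with probability (21-k)/21, so the expected wait for the (k+1)-th is 21/(21-k).
E[T] = 21/21 + 21/20 + 21/19 + ... + 21/2 + 21/1 = 21·H_{21}.
H_{21} = 3.6454, so E[T] = 76.5525.

76.553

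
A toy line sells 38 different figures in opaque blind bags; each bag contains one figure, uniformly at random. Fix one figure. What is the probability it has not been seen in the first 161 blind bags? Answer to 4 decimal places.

On each blind bag the fixed figure fails to appear with probability 37/38.
P(still missing after 161) = (37/38)^161 = 0.01366.

0.0137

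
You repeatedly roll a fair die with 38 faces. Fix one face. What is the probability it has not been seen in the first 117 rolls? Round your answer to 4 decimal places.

0.0441

On each roll the fixed face fails to appear with probability 37/38.
P(still missing after 117) = (37/38)^117 = 0.04415.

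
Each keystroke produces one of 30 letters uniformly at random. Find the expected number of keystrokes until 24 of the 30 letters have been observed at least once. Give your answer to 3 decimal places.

46.350

Going from k to k+1 distinct takes a geometric number of keystrokes with mean 30/(30-k).
Sum over k = 0,...,23: E = 30/30 + 30/29 + 30/28 + ... + 30/8 + 30/7 = 46.3496.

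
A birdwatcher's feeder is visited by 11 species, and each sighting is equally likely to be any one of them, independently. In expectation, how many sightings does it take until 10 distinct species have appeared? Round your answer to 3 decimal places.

With k distinct species already seen, the next new one arrives after an expected 11/(11-k) sightings.
Sum over k = 0,...,9: E = 11/11 + 11/10 + 11/9 + ... + 11/3 + 11/2 = 22.2187.

22.219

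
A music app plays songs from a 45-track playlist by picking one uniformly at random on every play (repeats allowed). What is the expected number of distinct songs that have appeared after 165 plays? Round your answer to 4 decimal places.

43.8963

For each song, P(seen in 165 plays) = 1 - (44/45)^165 = 0.97547.
By linearity of expectation, E[distinct seen] = 45·(1 - (44/45)^165) = 43.89633.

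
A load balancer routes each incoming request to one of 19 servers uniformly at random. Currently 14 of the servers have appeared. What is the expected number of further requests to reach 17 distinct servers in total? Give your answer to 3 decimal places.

With k distinct servers already seen, the next new one takes an expected 19/(19-k) requests.
Sum over k = 14,...,16: E = 19/5 + 19/4 + 19/3 = 14.8833.

14.883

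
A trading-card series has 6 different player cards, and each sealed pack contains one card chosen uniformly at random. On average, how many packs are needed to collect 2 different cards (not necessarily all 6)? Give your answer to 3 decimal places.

2.200

Going from k to k+1 distinct takes a geometric number of packs with mean 6/(6-k).
Sum over k = 0,...,1: E = 6/6 + 6/5 = 2.2000.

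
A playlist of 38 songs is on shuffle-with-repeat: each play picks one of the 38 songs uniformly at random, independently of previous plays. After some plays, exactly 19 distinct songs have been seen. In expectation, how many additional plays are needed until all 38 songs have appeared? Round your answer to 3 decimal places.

134.814

From k distinct to k+1 distinct takes on average 38/(38-k) plays.
Sum over k = 19,...,37: E = 38/19 + 38/18 + 38/17 + ... + 38/2 + 38/1 = 134.8141.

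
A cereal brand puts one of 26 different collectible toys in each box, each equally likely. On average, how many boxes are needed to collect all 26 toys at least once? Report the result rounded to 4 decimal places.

100.2149

After k distinct toys have appeared, the next box gives a new one with probability (26-k)/26, so the expected wait for the (k+1)-th is 26/(26-k).
E[T] = 26/26 + 26/25 + 26/24 + ... + 26/2 + 26/1 = 26·H_{26}.
H_{26} = 3.85442, so E[T] = 100.21491.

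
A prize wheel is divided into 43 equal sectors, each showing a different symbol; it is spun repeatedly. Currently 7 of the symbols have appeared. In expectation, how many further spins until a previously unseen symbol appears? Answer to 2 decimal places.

The number of spins until the next new symbol is geometric with success probability 36/43, so its mean is 43/36.
E = 43/36 = 1.194.

1.19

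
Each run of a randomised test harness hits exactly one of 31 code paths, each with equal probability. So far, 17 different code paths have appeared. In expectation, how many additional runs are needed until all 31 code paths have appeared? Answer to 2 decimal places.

100.80

With k distinct code paths already seen, the next new one takes an expected 31/(31-k) runs.
Sum over k = 17,...,30: E = 31/14 + 31/13 + 31/12 + ... + 31/2 + 31/1 = 100.798.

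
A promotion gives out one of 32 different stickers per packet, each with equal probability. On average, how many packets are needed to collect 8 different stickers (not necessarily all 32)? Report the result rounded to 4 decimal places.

Going from k to k+1 distinct takes a geometric number of packets with mean 32/(32-k).
Sum over k = 0,...,7: E = 32/32 + 32/31 + 32/30 + ... + 32/26 + 32/25 = 9.04118.

9.0412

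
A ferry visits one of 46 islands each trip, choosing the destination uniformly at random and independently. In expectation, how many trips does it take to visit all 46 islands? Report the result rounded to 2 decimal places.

203.17

After k distinct islands have appeared, the next trip gives a new one with probability (46-k)/46, so the expected wait for the (k+1)-th is 46/(46-k).
E[T] = 46/46 + 46/45 + 46/44 + ... + 46/2 + 46/1 = 46·H_{46}.
H_{46} = 4.417, so E[T] = 203.168.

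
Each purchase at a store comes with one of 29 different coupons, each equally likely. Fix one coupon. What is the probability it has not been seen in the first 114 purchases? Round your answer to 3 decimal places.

On each purchase the fixed coupon fails to appear with probability 28/29.
P(still missing after 114) = (28/29)^114 = 0.0183.

0.018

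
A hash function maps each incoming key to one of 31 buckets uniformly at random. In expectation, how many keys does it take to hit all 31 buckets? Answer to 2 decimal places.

124.84

The wait to go from k to k+1 distinct buckets is geometric with mean 31/(31-k).
E[T] = 31/31 + 31/30 + 31/29 + ... + 31/2 + 31/1 = 31·H_{31}.
H_{31} = 4.027, so E[T] = 124.845.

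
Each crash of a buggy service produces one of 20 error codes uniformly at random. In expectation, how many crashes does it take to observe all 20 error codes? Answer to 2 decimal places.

Split into phases: going from k distinct to k+1 distinct takes on average 20/(20-k) crashes.
E[T] = 20/20 + 20/19 + 20/18 + ... + 20/2 + 20/1 = 20·H_{20}.
H_{20} = 3.598, so E[T] = 71.955.

71.95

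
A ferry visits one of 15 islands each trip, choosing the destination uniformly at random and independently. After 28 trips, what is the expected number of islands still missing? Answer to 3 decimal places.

2.173

For each island, P(unseen after 28) = (14/15)^28 = 0.1449.
By linearity of expectation, E[unseen] = 15·(14/15)^28 = 2.1733.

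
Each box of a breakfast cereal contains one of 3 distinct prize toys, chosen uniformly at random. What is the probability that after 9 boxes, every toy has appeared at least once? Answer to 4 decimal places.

Let A_i be the event that toy i is missing after 9 boxes. By inclusion–exclusion on the A_i,
P(all seen) = Σ_{j=0}^{3} (-1)^j C(3,j)((3-j)/3)^9
= 1.00000 - 0.07804 + 0.00015 - 0.00000
= 0.92212.

0.9221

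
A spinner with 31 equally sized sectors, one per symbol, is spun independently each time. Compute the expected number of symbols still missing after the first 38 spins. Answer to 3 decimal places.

For each symbol, P(unseen after 38) = (30/31)^38 = 0.2876.
By linearity of expectation, E[unseen] = 31·(30/31)^38 = 8.9171.

8.917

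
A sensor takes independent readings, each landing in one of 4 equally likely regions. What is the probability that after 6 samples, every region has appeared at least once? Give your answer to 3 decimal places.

By inclusion–exclusion over which regions are missing,
P(all seen) = Σ_{j=0}^{4} (-1)^j C(4,j)((4-j)/4)^6
= 1.0000 - 0.7119 + 0.0938 - 0.0010 + 0.0000
= 0.3809.

0.381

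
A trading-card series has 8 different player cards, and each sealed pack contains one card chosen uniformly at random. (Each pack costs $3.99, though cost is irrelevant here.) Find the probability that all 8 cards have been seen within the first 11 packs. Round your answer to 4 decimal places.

By inclusion–exclusion over which cards are missing,
P(all seen) = Σ_{j=0}^{8} (-1)^j C(8,j)((8-j)/8)^11
= 1.00000 - 1.84153 + 1.18258 - 0.31832 + 0.03418 - 0.00115 + 0.00001 - 0.00000 + 0.00000
= 0.05576.

0.0558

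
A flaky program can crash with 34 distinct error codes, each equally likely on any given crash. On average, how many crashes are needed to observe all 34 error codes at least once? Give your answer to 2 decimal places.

Split into phases: going from k distinct to k+1 distinct takes on average 34/(34-k) crashes.
E[T] = 34/34 + 34/33 + 34/32 + ... + 34/2 + 34/1 = 34·H_{34}.
H_{34} = 4.118, so E[T] = 140.019.

140.02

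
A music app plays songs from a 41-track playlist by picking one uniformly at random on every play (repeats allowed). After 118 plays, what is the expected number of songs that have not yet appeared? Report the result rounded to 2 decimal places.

2.23

For each song, P(unseen after 118) = (40/41)^118 = 0.054.
By linearity of expectation, E[unseen] = 41·(40/41)^118 = 2.225.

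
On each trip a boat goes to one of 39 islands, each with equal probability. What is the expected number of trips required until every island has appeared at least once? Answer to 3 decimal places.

The wait to go from k to k+1 distinct islands is geometric with mean 39/(39-k).
E[T] = 39/39 + 39/38 + 39/37 + ... + 39/2 + 39/1 = 39·H_{39}.
H_{39} = 4.2535, so E[T] = 165.8882.

165.888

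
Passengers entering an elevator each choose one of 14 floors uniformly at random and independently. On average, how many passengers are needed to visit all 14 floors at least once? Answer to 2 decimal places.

45.52

Split into phases: going from k distinct to k+1 distinct takes on average 14/(14-k) passengers.
E[T] = 14/14 + 14/13 + 14/12 + ... + 14/2 + 14/1 = 14·H_{14}.
H_{14} = 3.252, so E[T] = 45.522.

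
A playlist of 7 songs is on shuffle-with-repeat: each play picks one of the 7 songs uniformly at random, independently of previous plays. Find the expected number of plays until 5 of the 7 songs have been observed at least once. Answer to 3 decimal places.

Going from k to k+1 distinct takes a geometric number of plays with mean 7/(7-k).
Sum over k = 0,...,4: E = 7/7 + 7/6 + 7/5 + 7/4 + 7/3 = 7.6500.

7.650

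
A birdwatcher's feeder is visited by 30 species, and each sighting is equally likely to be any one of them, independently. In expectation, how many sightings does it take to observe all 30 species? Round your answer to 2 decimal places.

119.85

The wait to go from k to k+1 distinct species is geometric with mean 30/(30-k).
E[T] = 30/30 + 30/29 + 30/28 + ... + 30/2 + 30/1 = 30·H_{30}.
H_{30} = 3.995, so E[T] = 119.850.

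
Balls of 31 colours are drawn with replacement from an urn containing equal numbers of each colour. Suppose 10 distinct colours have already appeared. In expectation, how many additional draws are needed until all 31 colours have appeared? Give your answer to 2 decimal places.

113.01

The wait to go from k to k+1 distinct colours is geometric with mean 31/(31-k).
Sum over k = 10,...,30: E = 31/21 + 31/20 + 31/19 + ... + 31/2 + 31/1 = 113.006.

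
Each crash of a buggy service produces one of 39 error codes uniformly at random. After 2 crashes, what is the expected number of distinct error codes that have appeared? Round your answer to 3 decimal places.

For each error code, P(seen in 2 crashes) = 1 - (38/39)^2 = 0.0506.
By linearity of expectation, E[distinct seen] = 39·(1 - (38/39)^2) = 1.9744.

1.974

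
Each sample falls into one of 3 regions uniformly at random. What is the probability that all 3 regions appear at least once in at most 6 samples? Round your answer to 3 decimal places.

0.741

By inclusion–exclusion over which regions are missing,
P(all seen) = Σ_{j=0}^{3} (-1)^j C(3,j)((3-j)/3)^6
= 1.0000 - 0.2634 + 0.0041 - 0.0000
= 0.7407.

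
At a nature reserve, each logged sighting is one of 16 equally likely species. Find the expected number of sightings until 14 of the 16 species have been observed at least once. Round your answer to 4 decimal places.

30.0917

With k distinct species already seen, the next new one arrives after an expected 16/(16-k) sightings.
Sum over k = 0,...,13: E = 16/16 + 16/15 + 16/14 + ... + 16/4 + 16/3 = 30.09166.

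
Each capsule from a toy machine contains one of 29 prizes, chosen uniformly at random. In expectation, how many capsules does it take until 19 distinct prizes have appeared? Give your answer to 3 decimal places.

With k distinct prizes already seen, the next new one arrives after an expected 29/(29-k) capsules.
Sum over k = 0,...,18: E = 29/29 + 29/28 + 29/27 + ... + 29/12 + 29/11 = 29.9479.

29.948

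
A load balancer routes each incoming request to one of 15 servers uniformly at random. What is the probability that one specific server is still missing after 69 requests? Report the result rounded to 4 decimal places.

0.0086

On each request the fixed server fails to appear with probability 14/15.
P(still missing after 69) = (14/15)^69 = 0.00856.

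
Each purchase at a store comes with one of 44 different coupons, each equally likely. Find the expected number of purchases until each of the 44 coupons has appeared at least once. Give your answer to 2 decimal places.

Split into phases: going from k distinct to k+1 distinct takes on average 44/(44-k) purchases.
E[T] = 44/44 + 44/43 + 44/42 + ... + 44/2 + 44/1 = 44·H_{44}.
H_{44} = 4.373, so E[T] = 192.400.

192.40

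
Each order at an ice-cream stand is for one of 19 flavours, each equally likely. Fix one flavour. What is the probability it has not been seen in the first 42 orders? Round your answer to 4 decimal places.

Each order misses the fixed flavour with probability (19-1)/19 = 18/19, independently.
P(still missing after 42) = (18/19)^42 = 0.10323.

0.1032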